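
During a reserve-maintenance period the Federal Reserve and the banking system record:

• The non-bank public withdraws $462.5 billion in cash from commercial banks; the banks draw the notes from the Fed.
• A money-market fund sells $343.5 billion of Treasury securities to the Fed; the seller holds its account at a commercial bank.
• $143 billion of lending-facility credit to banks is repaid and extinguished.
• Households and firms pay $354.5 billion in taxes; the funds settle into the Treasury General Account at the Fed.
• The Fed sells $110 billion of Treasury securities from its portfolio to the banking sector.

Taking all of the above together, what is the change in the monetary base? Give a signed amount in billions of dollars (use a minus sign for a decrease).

Fed balance sheet:
  Assets:      Securities +$233.5B, Loans to banks −$143B
  Liabilities: Bank reserves −$726.5B, Currency in circulation +$462.5B, Government deposits +$354.5B
Commercial banking system:
  Assets:      Reserves at CB −$726.5B, Securities +$110B
  Liabilities: Checkable deposits −$473.5B, Borrowings from CB −$143B
Monetary base = currency + reserves: +$462.5B + (−$726.5B) = -$264 billion.

-$264 billion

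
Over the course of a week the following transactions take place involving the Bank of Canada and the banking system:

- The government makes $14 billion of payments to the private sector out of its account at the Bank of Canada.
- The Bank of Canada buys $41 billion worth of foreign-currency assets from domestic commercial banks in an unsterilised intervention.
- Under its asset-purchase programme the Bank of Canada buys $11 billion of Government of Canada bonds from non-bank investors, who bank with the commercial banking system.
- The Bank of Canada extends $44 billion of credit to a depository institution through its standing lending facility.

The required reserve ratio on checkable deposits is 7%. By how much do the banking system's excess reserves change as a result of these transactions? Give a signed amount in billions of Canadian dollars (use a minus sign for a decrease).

Government spending $14 billion: reserves +$14B, deposits +$14B.
FX purchase $41 billion: reserves +$41B, deposits 0.
Asset purchase (from non-banks) $11 billion: reserves +$11B, deposits +$11B.
Discount-window loan $44 billion: reserves +$44B, deposits 0.
Totals: Δreserves = +$110B, Δdeposits = +$25B.
Δrequired reserves = 7% × +$25B = +$1.75B.
Δexcess reserves = Δreserves − Δrequired = +$110B − (+$1.75B) = +$108.25 billion.

+$108.25 billion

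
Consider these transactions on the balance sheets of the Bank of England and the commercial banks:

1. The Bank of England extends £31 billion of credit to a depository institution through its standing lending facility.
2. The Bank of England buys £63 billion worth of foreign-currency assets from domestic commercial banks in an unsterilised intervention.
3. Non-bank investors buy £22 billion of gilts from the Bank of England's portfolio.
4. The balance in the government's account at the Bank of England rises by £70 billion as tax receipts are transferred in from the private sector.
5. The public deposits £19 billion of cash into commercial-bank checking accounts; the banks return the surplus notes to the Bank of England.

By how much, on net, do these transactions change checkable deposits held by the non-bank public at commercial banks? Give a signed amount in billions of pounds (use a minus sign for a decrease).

-£73 billion

Discount-window loan £31 billion: the counterparty is a bank, so public deposits are unchanged → 0.
FX purchase £63 billion: the counterparty is a bank, so public deposits are unchanged → 0.
Asset sale (to non-banks) £22 billion: non-bank counterparties' bank balances fall → −£22B.
Government account inflow £70 billion: non-bank counterparties' bank balances fall → −£70B.
Currency deposit £19 billion: non-bank counterparties' bank balances rise → +£19B.
Net: 0 + 0 − 22 − 70 + 19 = -£73 billion.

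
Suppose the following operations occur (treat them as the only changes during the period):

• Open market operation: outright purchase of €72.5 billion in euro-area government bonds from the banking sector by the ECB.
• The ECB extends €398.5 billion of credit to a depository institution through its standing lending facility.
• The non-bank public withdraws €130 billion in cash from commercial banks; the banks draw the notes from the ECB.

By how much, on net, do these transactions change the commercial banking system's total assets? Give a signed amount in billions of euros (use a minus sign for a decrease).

+€268.5 billion

OMO purchase (from banks) €72.5 billion: just an asset swap on bank balance sheets → 0.
Discount-window loan €398.5 billion: bank balance sheets expand → +€398.5B.
Currency withdrawal €130 billion: bank balance sheets shrink → −€130B.
Net: 0 + 398.5 − 130 = +€268.5 billion.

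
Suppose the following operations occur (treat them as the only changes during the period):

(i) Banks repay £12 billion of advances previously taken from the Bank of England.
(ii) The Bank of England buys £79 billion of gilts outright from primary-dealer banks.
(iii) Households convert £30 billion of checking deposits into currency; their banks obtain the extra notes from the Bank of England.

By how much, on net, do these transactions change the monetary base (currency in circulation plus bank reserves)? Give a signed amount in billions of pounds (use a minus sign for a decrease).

+£67 billion

Discount-window repayment £12 billion: Bank of England balance sheet contracts → −£12B.
OMO purchase (from banks) £79 billion: Bank of England balance sheet expands → +£79B.
Currency withdrawal £30 billion: just a shift between currency and reserves — both are base money → 0.
Net: −12 + 79 + 0 = +£67 billion.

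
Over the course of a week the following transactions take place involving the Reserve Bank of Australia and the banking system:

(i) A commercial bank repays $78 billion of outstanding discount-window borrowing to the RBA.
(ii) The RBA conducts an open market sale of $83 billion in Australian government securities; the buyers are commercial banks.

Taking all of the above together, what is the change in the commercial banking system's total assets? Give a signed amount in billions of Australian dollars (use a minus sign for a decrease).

-$78 billion

RBA balance sheet:
  Assets:      Securities −$83B, Loans to banks −$78B
  Liabilities: Bank reserves −$161B
Commercial banking system:
  Assets:      Reserves at CB −$161B, Securities +$83B
  Liabilities: Borrowings from CB −$78B
Change in total bank assets = -$78 billion.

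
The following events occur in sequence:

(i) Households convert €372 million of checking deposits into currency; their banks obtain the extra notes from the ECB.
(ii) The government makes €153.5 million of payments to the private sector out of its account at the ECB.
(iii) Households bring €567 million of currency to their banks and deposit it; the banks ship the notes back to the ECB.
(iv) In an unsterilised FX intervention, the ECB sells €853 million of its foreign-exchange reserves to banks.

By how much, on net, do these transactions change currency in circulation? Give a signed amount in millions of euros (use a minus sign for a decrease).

ECB balance sheet:
  Assets:      Foreign assets −€853M
  Liabilities: Bank reserves −€504.5M, Currency in circulation −€195M, Government deposits −€153.5M
Commercial banking system:
  Assets:      Reserves at CB −€504.5M, Foreign assets +€853M
  Liabilities: Checkable deposits +€348.5M
So the change in currency in circulation is -€195 million.

-€195 million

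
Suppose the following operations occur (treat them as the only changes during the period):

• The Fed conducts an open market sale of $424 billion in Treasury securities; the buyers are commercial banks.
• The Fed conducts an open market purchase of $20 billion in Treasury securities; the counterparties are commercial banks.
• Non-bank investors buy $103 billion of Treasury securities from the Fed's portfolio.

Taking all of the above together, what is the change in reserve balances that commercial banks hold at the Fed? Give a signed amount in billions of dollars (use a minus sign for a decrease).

Fed balance sheet:
  Assets:      Securities −$507B
  Liabilities: Bank reserves −$507B
So the change in reserve balances that commercial banks hold at the Fed is -$507 billion.

-$507 billion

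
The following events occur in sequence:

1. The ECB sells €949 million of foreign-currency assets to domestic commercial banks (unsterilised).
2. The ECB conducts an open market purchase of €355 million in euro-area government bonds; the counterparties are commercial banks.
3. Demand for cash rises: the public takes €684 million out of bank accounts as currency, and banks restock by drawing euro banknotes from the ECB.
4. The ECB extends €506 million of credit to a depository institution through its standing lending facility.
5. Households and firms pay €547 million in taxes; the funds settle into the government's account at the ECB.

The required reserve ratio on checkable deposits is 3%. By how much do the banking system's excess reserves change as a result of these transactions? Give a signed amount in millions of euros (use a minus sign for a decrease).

-€1282.07 million

FX sale €949 million: reserves −€949M, deposits 0.
OMO purchase (from banks) €355 million: reserves +€355M, deposits 0.
Currency withdrawal €684 million: reserves −€684M, deposits −€684M.
Discount-window loan €506 million: reserves +€506M, deposits 0.
Government account inflow €547 million: reserves −€547M, deposits −€547M.
Totals: Δreserves = −€1319M, Δdeposits = −€1231M.
Δrequired reserves = 3% × −€1231M = −€36.93M.
Δexcess reserves = Δreserves − Δrequired = −€1319M − (−€36.93M) = -€1282.07 million.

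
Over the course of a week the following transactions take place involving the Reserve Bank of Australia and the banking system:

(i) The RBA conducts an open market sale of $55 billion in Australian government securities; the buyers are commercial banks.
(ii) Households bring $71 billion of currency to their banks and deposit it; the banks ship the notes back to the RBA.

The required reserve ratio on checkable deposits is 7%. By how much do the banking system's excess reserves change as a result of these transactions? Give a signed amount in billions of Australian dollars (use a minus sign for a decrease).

+$11.03 billion

OMO sale (to banks) $55 billion: reserves −$55B, deposits 0.
Currency deposit $71 billion: reserves +$71B, deposits +$71B.
Totals: Δreserves = +$16B, Δdeposits = +$71B.
Δrequired reserves = 7% × +$71B = +$4.97B.
Δexcess reserves = Δreserves − Δrequired = +$16B − (+$4.97B) = +$11.03 billion.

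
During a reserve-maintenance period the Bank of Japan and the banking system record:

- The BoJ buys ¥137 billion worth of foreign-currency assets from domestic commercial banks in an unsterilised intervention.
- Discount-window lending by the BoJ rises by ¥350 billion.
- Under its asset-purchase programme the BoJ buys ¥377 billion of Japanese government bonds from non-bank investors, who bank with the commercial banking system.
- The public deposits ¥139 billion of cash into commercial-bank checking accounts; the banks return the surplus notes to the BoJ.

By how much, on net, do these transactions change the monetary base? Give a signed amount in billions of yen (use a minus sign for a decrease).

FX purchase ¥137 billion: BoJ balance sheet expands → +¥137B.
Discount-window loan ¥350 billion: BoJ balance sheet expands → +¥350B.
Asset purchase (from non-banks) ¥377 billion: BoJ balance sheet expands → +¥377B.
Currency deposit ¥139 billion: just a shift between currency and reserves — both are base money → 0.
Net: 137 + 350 + 377 + 0 = +¥864 billion.

+¥864 billion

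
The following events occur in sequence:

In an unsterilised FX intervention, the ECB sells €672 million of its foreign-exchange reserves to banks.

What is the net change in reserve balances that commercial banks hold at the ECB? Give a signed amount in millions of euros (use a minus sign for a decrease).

-€672 million

FX sale €672 million: the buying banks pay out of their reserve balances → −€672M.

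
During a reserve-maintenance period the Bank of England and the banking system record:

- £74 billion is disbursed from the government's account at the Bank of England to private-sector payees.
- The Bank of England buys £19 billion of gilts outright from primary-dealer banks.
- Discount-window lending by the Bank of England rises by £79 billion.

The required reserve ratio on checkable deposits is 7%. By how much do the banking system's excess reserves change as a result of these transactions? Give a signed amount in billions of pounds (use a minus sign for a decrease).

Government spending £74 billion: reserves +£74B, deposits +£74B.
OMO purchase (from banks) £19 billion: reserves +£19B, deposits 0.
Discount-window loan £79 billion: reserves +£79B, deposits 0.
Totals: Δreserves = +£172B, Δdeposits = +£74B.
Δrequired reserves = 7% × +£74B = +£5.18B.
Δexcess reserves = Δreserves − Δrequired = +£172B − (+£5.18B) = +£166.82 billion.

+£166.82 billion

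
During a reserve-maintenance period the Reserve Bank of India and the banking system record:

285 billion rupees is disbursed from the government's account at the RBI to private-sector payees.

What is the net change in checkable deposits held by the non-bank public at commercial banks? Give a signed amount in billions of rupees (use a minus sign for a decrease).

Government spending 285 billion rupees: non-bank counterparties' bank balances rise → +285B.

+285 billion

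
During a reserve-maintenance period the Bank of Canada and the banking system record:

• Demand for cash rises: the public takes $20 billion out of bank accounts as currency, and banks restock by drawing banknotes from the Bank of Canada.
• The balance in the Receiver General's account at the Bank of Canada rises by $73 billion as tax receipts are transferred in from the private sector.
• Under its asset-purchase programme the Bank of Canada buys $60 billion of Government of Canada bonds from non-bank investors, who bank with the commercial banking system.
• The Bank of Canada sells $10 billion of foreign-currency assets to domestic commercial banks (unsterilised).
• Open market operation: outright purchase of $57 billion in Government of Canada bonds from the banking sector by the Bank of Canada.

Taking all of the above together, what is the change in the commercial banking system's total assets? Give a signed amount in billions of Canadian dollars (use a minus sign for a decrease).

Currency withdrawal $20 billion: bank balance sheets shrink → −$20B.
Government account inflow $73 billion: bank balance sheets shrink → −$73B.
Asset purchase (from non-banks) $60 billion: bank balance sheets expand → +$60B.
FX sale $10 billion: just an asset swap on bank balance sheets → 0.
OMO purchase (from banks) $57 billion: just an asset swap on bank balance sheets → 0.
Net: −20 − 73 + 60 + 0 + 0 = -$33 billion.

-$33 billion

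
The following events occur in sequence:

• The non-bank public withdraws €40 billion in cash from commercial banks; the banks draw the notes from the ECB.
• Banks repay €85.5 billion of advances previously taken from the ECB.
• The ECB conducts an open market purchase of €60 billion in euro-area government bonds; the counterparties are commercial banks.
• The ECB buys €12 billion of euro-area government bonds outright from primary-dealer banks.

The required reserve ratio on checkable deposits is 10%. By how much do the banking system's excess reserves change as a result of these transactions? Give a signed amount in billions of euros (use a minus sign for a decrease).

-€49.5 billion

Currency withdrawal €40 billion: reserves −€40B, deposits −€40B.
Discount-window repayment €85.5 billion: reserves −€85.5B, deposits 0.
OMO purchase (from banks) €60 billion: reserves +€60B, deposits 0.
OMO purchase (from banks) €12 billion: reserves +€12B, deposits 0.
Totals: Δreserves = −€53.5B, Δdeposits = −€40B.
Δrequired reserves = 10% × −€40B = −€4B.
Δexcess reserves = Δreserves − Δrequired = −€53.5B − (−€4B) = -€49.5 billion.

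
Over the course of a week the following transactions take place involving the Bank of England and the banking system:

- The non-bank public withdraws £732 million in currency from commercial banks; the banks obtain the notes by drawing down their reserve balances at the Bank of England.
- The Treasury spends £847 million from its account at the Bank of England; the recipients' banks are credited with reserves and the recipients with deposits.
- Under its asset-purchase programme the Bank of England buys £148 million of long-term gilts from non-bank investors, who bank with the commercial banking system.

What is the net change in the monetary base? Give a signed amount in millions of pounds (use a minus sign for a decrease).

+£995 million

Bank of England balance sheet:
  Assets:      Securities +£148M
  Liabilities: Bank reserves +£263M, Currency in circulation +£732M, Government deposits −£847M
Monetary base = currency + reserves: +£732M + (+£263M) = +£995 million.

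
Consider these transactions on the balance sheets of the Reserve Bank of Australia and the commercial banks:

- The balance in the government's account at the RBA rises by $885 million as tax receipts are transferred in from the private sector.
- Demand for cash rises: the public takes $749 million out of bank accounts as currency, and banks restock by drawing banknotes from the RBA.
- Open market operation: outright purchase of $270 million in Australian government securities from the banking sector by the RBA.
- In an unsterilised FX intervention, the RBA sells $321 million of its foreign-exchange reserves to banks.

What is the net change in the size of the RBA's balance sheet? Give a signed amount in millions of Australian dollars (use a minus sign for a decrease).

-$51 million

RBA balance sheet:
  Assets:      Securities +$270M, Foreign assets −$321M
  Liabilities: Bank reserves −$1685M, Currency in circulation +$749M, Government deposits +$885M
Change in total RBA assets = -$51 million.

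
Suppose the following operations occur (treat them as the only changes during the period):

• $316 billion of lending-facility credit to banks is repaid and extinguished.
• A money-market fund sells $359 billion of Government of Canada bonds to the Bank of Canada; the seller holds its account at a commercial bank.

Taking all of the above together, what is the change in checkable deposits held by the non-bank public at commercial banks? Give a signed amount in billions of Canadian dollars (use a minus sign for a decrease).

Bank of Canada balance sheet:
  Assets:      Securities +$359B, Loans to banks −$316B
  Liabilities: Bank reserves +$43B
Commercial banking system:
  Assets:      Reserves at CB +$43B
  Liabilities: Checkable deposits +$359B, Borrowings from CB −$316B
So the change in checkable deposits held by the non-bank public at commercial banks is +$359 billion.

+$359 billion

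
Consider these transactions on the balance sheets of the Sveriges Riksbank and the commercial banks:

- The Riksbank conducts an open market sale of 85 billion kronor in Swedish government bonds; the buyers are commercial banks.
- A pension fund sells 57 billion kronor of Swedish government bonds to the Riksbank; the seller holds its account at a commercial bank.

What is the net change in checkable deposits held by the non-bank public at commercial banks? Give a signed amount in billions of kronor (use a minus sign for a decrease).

OMO sale (to banks) 85 billion kronor: the counterparty is a bank, so public deposits are unchanged → 0.
Asset purchase (from non-banks) 57 billion kronor: non-bank counterparties' bank balances rise → +57B.
Net: 0 + 57 = +57 billion.

+57 billion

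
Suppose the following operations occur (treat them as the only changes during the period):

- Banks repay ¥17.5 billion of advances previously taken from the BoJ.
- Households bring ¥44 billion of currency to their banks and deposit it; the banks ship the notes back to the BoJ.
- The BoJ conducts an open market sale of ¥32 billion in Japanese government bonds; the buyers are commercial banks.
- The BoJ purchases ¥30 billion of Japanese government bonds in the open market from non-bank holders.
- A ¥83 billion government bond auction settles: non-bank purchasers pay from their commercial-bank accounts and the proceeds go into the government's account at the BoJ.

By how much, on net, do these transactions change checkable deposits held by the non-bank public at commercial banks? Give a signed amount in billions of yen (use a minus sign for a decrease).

-¥9 billion

BoJ balance sheet:
  Assets:      Securities −¥2B, Loans to banks −¥17.5B
  Liabilities: Bank reserves −¥58.5B, Currency in circulation −¥44B, Government deposits +¥83B
Commercial banking system:
  Assets:      Reserves at CB −¥58.5B, Securities +¥32B
  Liabilities: Checkable deposits −¥9B, Borrowings from CB −¥17.5B
So the change in checkable deposits held by the non-bank public at commercial banks is -¥9 billion.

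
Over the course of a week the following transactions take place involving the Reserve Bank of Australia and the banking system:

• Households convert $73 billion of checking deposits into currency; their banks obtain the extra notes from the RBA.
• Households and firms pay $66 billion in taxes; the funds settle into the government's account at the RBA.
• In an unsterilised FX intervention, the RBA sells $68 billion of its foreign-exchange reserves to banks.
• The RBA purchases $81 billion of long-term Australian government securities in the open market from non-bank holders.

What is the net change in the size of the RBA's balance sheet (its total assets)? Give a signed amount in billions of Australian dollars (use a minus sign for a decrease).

RBA balance sheet:
  Assets:      Securities +$81B, Foreign assets −$68B
  Liabilities: Bank reserves −$126B, Currency in circulation +$73B, Government deposits +$66B
Commercial banking system:
  Assets:      Reserves at CB −$126B, Foreign assets +$68B
  Liabilities: Checkable deposits −$58B
Change in total RBA assets = +$13 billion.

+$13 billion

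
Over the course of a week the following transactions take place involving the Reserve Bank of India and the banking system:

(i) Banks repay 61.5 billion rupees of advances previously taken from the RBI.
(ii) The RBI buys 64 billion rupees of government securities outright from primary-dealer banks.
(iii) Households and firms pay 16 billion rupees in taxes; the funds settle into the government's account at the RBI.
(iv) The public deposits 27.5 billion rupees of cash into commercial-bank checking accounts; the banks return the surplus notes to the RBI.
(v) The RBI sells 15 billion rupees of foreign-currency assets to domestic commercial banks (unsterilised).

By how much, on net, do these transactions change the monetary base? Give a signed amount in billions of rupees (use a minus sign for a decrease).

-28.5 billion

RBI balance sheet:
  Assets:      Securities +64B, Loans to banks −61.5B, Foreign assets −15B
  Liabilities: Bank reserves −1B, Currency in circulation −27.5B, Government deposits +16B
Monetary base = currency + reserves: −27.5B + (−1B) = -28.5 billion.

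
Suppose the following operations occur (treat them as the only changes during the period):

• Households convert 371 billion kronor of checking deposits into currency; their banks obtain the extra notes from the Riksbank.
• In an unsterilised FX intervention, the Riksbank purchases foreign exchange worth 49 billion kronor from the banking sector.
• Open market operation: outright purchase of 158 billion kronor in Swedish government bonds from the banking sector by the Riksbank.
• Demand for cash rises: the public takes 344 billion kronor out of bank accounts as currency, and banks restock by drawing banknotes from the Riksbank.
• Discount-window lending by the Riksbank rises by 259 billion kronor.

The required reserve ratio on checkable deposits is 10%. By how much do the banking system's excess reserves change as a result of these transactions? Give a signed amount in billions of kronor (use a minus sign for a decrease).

-177.5 billion

Currency withdrawal 371 billion kronor: reserves −371B, deposits −371B.
FX purchase 49 billion kronor: reserves +49B, deposits 0.
OMO purchase (from banks) 158 billion kronor: reserves +158B, deposits 0.
Currency withdrawal 344 billion kronor: reserves −344B, deposits −344B.
Discount-window loan 259 billion kronor: reserves +259B, deposits 0.
Totals: Δreserves = −249B, Δdeposits = −715B.
Δrequired reserves = 10% × −715B = −71.5B.
Δexcess reserves = Δreserves − Δrequired = −249B − (−71.5B) = -177.5 billion.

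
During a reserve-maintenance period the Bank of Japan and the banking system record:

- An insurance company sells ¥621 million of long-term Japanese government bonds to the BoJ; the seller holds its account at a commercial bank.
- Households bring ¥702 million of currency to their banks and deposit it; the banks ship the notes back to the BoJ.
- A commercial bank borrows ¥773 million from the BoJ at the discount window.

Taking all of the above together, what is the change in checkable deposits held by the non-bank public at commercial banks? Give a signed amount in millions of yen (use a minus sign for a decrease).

+¥1323 million

BoJ balance sheet:
  Assets:      Securities +¥621M, Loans to banks +¥773M
  Liabilities: Bank reserves +¥2096M, Currency in circulation −¥702M
Commercial banking system:
  Assets:      Reserves at CB +¥2096M
  Liabilities: Checkable deposits +¥1323M, Borrowings from CB +¥773M
So the change in checkable deposits held by the non-bank public at commercial banks is +¥1323 million.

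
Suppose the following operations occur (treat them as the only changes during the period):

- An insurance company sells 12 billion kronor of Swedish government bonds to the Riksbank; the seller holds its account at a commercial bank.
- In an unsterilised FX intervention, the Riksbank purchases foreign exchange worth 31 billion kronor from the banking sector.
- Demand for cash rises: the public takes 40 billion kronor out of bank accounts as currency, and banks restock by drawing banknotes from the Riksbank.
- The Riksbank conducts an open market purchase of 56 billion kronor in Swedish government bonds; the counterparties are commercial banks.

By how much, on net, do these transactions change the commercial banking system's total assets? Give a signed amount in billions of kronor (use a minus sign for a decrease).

Riksbank balance sheet:
  Assets:      Securities +68B, Foreign assets +31B
  Liabilities: Bank reserves +59B, Currency in circulation +40B
Commercial banking system:
  Assets:      Reserves at CB +59B, Securities −56B, Foreign assets −31B
  Liabilities: Checkable deposits −28B
Change in total bank assets = -28 billion.

-28 billion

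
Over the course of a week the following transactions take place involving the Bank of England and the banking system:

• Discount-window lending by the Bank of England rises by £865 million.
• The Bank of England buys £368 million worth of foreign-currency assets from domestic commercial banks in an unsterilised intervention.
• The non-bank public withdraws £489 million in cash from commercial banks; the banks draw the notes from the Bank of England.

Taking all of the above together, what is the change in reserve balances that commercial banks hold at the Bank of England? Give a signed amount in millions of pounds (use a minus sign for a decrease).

Bank of England balance sheet:
  Assets:      Loans to banks +£865M, Foreign assets +£368M
  Liabilities: Bank reserves +£744M, Currency in circulation +£489M
So the change in reserve balances that commercial banks hold at the Bank of England is +£744 million.

+£744 million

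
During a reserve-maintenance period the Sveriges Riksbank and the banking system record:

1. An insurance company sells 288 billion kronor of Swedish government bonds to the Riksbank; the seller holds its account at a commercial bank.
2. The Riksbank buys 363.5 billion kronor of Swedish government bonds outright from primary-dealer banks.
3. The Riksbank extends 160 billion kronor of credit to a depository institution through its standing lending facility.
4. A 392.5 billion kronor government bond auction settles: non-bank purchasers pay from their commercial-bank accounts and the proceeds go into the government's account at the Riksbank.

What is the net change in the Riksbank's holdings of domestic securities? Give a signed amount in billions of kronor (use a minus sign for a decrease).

+651.5 billion

Riksbank balance sheet:
  Assets:      Securities +651.5B, Loans to banks +160B
  Liabilities: Bank reserves +419B, Government deposits +392.5B
Commercial banking system:
  Assets:      Reserves at CB +419B, Securities −363.5B
  Liabilities: Checkable deposits −104.5B, Borrowings from CB +160B
So the change in the Riksbank's holdings of domestic securities is +651.5 billion.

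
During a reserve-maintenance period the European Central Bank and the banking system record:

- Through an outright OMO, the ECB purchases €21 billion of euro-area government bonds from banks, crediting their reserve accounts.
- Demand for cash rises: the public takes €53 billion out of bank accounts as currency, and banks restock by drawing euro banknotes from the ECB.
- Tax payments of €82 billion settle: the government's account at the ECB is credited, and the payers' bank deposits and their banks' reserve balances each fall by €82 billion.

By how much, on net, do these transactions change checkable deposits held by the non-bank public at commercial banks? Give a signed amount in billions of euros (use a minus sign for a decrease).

OMO purchase (from banks) €21 billion: the counterparty is a bank, so public deposits are unchanged → 0.
Currency withdrawal €53 billion: non-bank counterparties' bank balances fall → −€53B.
Government account inflow €82 billion: non-bank counterparties' bank balances fall → −€82B.
Net: 0 − 53 − 82 = -€135 billion.

-€135 billion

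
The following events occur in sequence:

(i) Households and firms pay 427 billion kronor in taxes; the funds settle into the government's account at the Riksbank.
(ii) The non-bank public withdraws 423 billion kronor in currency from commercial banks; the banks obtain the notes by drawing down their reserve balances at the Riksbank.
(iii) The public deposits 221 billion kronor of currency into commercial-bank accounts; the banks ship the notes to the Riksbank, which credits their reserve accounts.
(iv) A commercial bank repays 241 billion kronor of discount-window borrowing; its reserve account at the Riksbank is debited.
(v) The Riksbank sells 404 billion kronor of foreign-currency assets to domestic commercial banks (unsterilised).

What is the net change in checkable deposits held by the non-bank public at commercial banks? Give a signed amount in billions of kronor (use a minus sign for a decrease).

Government account inflow 427 billion kronor: non-bank counterparties' bank balances fall → −427B.
Currency withdrawal 423 billion kronor: non-bank counterparties' bank balances fall → −423B.
Currency deposit 221 billion kronor: non-bank counterparties' bank balances rise → +221B.
Discount-window repayment 241 billion kronor: the counterparty is a bank, so public deposits are unchanged → 0.
FX sale 404 billion kronor: the counterparty is a bank, so public deposits are unchanged → 0.
Net: −427 − 423 + 221 + 0 + 0 = -629 billion.

-629 billion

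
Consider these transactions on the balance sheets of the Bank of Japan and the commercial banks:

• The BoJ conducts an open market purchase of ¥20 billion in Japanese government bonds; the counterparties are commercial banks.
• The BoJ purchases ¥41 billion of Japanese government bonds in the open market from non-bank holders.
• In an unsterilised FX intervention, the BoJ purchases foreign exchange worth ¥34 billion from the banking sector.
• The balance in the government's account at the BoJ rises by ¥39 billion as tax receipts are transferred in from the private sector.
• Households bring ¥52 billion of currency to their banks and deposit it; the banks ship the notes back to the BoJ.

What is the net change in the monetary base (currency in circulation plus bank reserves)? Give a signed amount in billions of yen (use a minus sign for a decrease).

OMO purchase (from banks) ¥20 billion: BoJ balance sheet expands → +¥20B.
Asset purchase (from non-banks) ¥41 billion: BoJ balance sheet expands → +¥41B.
FX purchase ¥34 billion: BoJ balance sheet expands → +¥34B.
Government account inflow ¥39 billion: reserves shift to a non-base liability → −¥39B.
Currency deposit ¥52 billion: just a shift between currency and reserves — both are base money → 0.
Net: 20 + 41 + 34 − 39 + 0 = +¥56 billion.

+¥56 billion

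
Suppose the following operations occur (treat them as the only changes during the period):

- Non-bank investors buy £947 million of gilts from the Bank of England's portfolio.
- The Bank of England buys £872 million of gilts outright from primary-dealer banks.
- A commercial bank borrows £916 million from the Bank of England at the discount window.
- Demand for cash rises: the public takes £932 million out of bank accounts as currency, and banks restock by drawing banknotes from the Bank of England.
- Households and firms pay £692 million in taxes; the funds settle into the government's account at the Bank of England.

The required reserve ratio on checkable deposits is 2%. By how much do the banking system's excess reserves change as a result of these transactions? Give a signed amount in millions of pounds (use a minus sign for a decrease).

Asset sale (to non-banks) £947 million: reserves −£947M, deposits −£947M.
OMO purchase (from banks) £872 million: reserves +£872M, deposits 0.
Discount-window loan £916 million: reserves +£916M, deposits 0.
Currency withdrawal £932 million: reserves −£932M, deposits −£932M.
Government account inflow £692 million: reserves −£692M, deposits −£692M.
Totals: Δreserves = −£783M, Δdeposits = −£2571M.
Δrequired reserves = 2% × −£2571M = −£51.42M.
Δexcess reserves = Δreserves − Δrequired = −£783M − (−£51.42M) = -£731.58 million.

-£731.58 million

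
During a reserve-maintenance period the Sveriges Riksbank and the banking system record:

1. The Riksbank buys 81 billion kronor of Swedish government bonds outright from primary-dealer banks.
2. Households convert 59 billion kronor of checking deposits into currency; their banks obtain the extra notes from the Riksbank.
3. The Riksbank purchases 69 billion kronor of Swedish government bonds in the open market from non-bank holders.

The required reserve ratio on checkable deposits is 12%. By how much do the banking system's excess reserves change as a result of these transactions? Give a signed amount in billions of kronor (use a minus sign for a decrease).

+89.8 billion

OMO purchase (from banks) 81 billion kronor: reserves +81B, deposits 0.
Currency withdrawal 59 billion kronor: reserves −59B, deposits −59B.
Asset purchase (from non-banks) 69 billion kronor: reserves +69B, deposits +69B.
Totals: Δreserves = +91B, Δdeposits = +10B.
Δrequired reserves = 12% × +10B = +1.2B.
Δexcess reserves = Δreserves − Δrequired = +91B − (+1.2B) = +89.8 billion.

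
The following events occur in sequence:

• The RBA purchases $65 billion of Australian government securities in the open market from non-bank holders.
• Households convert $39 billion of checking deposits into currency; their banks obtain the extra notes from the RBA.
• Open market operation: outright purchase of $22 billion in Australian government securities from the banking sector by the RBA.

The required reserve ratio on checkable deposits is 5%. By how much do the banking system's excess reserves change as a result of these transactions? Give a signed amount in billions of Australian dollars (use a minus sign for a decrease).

Asset purchase (from non-banks) $65 billion: reserves +$65B, deposits +$65B.
Currency withdrawal $39 billion: reserves −$39B, deposits −$39B.
OMO purchase (from banks) $22 billion: reserves +$22B, deposits 0.
Totals: Δreserves = +$48B, Δdeposits = +$26B.
Δrequired reserves = 5% × +$26B = +$1.3B.
Δexcess reserves = Δreserves − Δrequired = +$48B − (+$1.3B) = +$46.7 billion.

+$46.7 billion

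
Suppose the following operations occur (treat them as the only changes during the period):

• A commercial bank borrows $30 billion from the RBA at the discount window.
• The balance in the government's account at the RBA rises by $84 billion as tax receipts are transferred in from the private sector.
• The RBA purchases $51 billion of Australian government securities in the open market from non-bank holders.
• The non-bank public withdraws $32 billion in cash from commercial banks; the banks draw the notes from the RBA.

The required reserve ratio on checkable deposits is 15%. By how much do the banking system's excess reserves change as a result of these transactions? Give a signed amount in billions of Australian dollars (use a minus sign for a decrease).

Discount-window loan $30 billion: reserves +$30B, deposits 0.
Government account inflow $84 billion: reserves −$84B, deposits −$84B.
Asset purchase (from non-banks) $51 billion: reserves +$51B, deposits +$51B.
Currency withdrawal $32 billion: reserves −$32B, deposits −$32B.
Totals: Δreserves = −$35B, Δdeposits = −$65B.
Δrequired reserves = 15% × −$65B = −$9.75B.
Δexcess reserves = Δreserves − Δrequired = −$35B − (−$9.75B) = -$25.25 billion.

-$25.25 billion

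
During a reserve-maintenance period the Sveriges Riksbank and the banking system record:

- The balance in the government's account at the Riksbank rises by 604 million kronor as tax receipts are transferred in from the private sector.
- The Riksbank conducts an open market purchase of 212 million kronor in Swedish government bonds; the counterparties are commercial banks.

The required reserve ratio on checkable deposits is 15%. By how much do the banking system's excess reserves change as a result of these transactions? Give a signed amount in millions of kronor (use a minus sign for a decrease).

-301.4 million

Government account inflow 604 million kronor: reserves −604M, deposits −604M.
OMO purchase (from banks) 212 million kronor: reserves +212M, deposits 0.
Totals: Δreserves = −392M, Δdeposits = −604M.
Δrequired reserves = 15% × −604M = −90.6M.
Δexcess reserves = Δreserves − Δrequired = −392M − (−90.6M) = -301.4 million.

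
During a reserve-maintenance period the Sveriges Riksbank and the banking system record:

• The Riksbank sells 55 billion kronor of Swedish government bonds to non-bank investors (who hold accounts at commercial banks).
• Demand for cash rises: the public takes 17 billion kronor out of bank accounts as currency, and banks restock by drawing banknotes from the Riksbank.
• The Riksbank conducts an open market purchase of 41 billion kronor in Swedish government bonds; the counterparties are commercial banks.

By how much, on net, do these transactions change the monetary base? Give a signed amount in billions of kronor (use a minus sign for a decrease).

Asset sale (to non-banks) 55 billion kronor: Riksbank balance sheet contracts → −55B.
Currency withdrawal 17 billion kronor: just a shift between currency and reserves — both are base money → 0.
OMO purchase (from banks) 41 billion kronor: Riksbank balance sheet expands → +41B.
Net: −55 + 0 + 41 = -14 billion.

-14 billion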